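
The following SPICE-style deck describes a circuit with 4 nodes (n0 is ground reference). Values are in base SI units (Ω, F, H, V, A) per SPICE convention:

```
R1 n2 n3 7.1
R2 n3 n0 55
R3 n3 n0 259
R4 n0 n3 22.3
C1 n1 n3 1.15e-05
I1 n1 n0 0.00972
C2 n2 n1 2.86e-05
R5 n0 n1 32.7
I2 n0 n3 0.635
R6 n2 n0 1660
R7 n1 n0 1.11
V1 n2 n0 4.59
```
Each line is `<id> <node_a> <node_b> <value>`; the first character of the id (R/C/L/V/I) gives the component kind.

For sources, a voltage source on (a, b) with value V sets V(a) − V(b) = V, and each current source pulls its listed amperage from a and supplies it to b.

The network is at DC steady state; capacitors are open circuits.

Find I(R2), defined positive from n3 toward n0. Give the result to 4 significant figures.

0.1122 A

Apply KCL at each of the 3 non-ground nodes and solve the resulting linear system.
Node n1: branches {C1, I1, C2, R5, R7} → V_1 = -0.01043
Node n2: branches {R1, C2, R6, V1} → V_2 = 4.590
Node n3: branches {R1, R2, R3, R4, C1, I2} → V_3 = 6.169
Source currents: i(V1)=0.2196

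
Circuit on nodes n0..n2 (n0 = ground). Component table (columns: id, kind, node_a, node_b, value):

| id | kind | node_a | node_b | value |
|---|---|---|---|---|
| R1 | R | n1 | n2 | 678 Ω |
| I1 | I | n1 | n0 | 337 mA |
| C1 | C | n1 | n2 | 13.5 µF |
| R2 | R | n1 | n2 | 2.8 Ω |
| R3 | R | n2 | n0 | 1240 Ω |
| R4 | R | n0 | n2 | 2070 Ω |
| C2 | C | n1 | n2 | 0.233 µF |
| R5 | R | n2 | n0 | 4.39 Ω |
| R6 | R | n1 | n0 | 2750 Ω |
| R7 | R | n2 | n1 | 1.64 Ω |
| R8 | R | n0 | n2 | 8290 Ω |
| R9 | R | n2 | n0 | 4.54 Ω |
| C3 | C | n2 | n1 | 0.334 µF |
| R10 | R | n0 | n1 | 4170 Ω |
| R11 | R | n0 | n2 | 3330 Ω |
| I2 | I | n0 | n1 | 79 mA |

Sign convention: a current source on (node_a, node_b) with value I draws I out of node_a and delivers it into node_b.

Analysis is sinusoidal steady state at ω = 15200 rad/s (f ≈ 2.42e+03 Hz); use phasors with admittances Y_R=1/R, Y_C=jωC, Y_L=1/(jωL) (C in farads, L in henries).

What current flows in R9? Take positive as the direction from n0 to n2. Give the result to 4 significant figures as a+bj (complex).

MNA unknowns: 2 node voltages V₁..V_2
R1: Y=0.001475+0.000j on G[1,2]
I1: z[1]−=0.337, z[0]+=0.337
C1: Y=0.000+0.2052j on G[1,2]
R2: Y=0.3571+0.000j on G[1,2]
R3: Y=0.0008065+0.000j on G[2,0]
R4: Y=0.0004831+0.000j on G[0,2]
C2: Y=0.000+0.003542j on G[1,2]
R5: Y=0.2278+0.000j on G[2,0]
R6: Y=0.0003636+0.000j on G[1,0]
R7: Y=0.6098+0.000j on G[2,1]
R8: Y=0.0001206+0.000j on G[0,2]
R9: Y=0.2203+0.000j on G[2,0]
C3: Y=0.000+0.005077j on G[2,1]
R10: Y=0.0002398+0.000j on G[0,1]
R11: Y=0.0003003+0.000j on G[0,2]
I2: z[0]−=0.079, z[1]+=0.079
solve → V1=-0.8261+0.05588j, V2=-0.5725-7.497e-05j

0.1261+1.651e-05j A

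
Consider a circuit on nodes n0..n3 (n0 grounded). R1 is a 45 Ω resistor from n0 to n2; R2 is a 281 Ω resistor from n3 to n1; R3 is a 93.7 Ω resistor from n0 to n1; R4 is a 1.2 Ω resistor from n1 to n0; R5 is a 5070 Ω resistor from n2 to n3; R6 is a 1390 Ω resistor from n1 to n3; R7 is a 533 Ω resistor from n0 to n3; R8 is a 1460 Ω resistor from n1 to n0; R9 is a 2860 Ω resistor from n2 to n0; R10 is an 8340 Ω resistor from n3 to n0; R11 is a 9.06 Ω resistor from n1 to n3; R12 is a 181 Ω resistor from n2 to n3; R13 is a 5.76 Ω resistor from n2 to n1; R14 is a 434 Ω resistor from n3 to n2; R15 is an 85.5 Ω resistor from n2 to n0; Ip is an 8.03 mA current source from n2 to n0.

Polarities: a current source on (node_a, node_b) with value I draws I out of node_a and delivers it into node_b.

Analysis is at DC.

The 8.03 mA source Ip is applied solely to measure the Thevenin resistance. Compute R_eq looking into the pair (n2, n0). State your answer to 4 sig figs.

Apply KCL at each of the 3 non-ground nodes and solve the resulting linear system.
Node n1: branches {R2, R3, R4, R6, R8, R11, R13} → V_1 = -0.007708
Node n2: branches {R1, R5, R9, R12, R13, R14, R15, Ip} → V_2 = -0.04376
Node n3: branches {R2, R5, R6, R7, R10, R11, R12, R14} → V_3 = -0.009905

R_eq = 5.449 Ω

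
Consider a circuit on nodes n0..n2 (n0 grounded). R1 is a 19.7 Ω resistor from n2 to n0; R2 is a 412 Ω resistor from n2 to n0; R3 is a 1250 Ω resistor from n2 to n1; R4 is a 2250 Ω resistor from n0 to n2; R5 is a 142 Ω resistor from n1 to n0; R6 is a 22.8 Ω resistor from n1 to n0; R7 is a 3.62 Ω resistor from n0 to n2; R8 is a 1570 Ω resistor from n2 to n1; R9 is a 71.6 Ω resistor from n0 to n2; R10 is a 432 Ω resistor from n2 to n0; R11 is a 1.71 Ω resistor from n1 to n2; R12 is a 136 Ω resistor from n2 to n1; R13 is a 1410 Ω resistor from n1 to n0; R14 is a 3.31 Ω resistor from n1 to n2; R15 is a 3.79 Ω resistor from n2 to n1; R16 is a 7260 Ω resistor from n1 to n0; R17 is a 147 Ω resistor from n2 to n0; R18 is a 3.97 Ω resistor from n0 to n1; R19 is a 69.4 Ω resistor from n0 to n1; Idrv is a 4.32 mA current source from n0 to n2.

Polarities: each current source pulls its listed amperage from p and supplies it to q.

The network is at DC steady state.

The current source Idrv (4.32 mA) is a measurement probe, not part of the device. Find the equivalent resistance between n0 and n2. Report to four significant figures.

Element admittances at DC:
  Y(R1) = 0.05076 S between n2,n0
  Y(R2) = 0.002427 S between n2,n0
  Y(R3) = 0.0008000 S between n2,n1
  Y(R4) = 0.0004444 S between n0,n2
  Y(R5) = 0.007042 S between n1,n0
  Y(R6) = 0.04386 S between n1,n0
  Y(R7) = 0.2762 S between n0,n2
  Y(R8) = 0.0006369 S between n2,n1
  Y(R9) = 0.01397 S between n0,n2
  Y(R10) = 0.002315 S between n2,n0
  Y(R11) = 0.5848 S between n1,n2
  Y(R12) = 0.007353 S between n2,n1
  Y(R13) = 0.0007092 S between n1,n0
  Y(R14) = 0.3021 S between n1,n2
  Y(R15) = 0.2639 S between n2,n1
  Y(R16) = 0.0001377 S between n1,n0
  Y(R17) = 0.006803 S between n2,n0
  Y(R18) = 0.2519 S between n0,n1
  Y(R19) = 0.01441 S between n0,n1
  Idrv: injects 0.00432 A into n2 (from n0)
Assemble and solve the 2×2 MNA system:
  V(n1)=0.005626  V(n2)=0.007170

R_eq = 1.660 Ω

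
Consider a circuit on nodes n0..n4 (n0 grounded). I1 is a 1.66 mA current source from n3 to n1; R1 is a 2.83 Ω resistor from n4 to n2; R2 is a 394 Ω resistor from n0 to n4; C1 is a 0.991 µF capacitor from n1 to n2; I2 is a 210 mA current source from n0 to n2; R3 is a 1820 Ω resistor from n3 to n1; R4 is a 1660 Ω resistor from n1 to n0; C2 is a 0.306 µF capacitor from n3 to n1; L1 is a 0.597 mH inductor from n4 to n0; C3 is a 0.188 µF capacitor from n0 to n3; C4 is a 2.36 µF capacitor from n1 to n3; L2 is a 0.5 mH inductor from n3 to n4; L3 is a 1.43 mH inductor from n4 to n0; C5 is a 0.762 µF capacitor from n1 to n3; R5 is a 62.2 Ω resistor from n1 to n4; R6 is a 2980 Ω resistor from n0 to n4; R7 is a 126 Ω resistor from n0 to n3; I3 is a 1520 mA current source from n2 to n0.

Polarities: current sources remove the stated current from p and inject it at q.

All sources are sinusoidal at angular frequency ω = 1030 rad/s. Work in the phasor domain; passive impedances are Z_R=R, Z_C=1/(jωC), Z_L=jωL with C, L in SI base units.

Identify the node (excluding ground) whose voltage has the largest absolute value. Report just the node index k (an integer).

Element admittances at ω=1030 rad/s:
  I1: injects 0.00166 A into n1 (from n3)
  Y(R1) = 0.3534+0.000j S between n4,n2
  Y(R2) = 0.002538+0.000j S between n0,n4
  Y(C1) = 0.000+0.001021j S between n1,n2
  I2: injects 0.21 A into n2 (from n0)
  Y(R3) = 0.0005495+0.000j S between n3,n1
  Y(R4) = 0.0006024+0.000j S between n1,n0
  Y(C2) = 0.000+0.0003152j S between n3,n1
  Y(L1) = 0.000-1.626j S between n4,n0
  Y(C3) = 0.000+0.0001936j S between n0,n3
  Y(C4) = 0.000+0.002431j S between n1,n3
  Y(L2) = 0.000-1.942j S between n3,n4
  Y(L3) = 0.000-0.6789j S between n4,n0
  Y(C5) = 0.000+0.0007849j S between n1,n3
  Y(R5) = 0.01608+0.000j S between n1,n4
  Y(R6) = 0.0003356+0.000j S between n0,n4
  Y(R7) = 0.007937+0.000j S between n0,n3
  I3: injects 1.52 A into n0 (from n2)
Assemble and solve the 4×4 MNA system:
  V(n1)=0.03727-0.7791j  V(n2)=-3.710-0.5575j  V(n3)=-0.005214-0.5688j  V(n4)=-0.002871-0.5683j

2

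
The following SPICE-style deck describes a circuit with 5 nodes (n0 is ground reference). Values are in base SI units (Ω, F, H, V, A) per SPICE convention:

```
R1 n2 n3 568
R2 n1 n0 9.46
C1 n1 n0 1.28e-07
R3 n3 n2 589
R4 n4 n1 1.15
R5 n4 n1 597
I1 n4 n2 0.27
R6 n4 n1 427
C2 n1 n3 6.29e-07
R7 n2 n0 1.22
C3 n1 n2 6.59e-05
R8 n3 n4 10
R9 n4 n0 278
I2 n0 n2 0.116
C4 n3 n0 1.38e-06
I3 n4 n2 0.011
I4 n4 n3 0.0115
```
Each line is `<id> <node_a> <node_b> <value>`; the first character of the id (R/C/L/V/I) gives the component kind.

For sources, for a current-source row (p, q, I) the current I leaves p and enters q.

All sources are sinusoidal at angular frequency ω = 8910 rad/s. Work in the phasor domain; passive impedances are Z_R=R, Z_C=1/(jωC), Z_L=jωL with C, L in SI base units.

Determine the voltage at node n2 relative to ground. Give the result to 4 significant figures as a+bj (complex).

Element admittances at ω=8910 rad/s:
  Y(R1) = 0.001761+0.000j S between n2,n3
  Y(R2) = 0.1057+0.000j S between n1,n0
  Y(C1) = 0.000+0.001140j S between n1,n0
  Y(R3) = 0.001698+0.000j S between n3,n2
  Y(R4) = 0.8696+0.000j S between n4,n1
  Y(R5) = 0.001675+0.000j S between n4,n1
  I1: injects 0.27 A into n2 (from n4)
  Y(R6) = 0.002342+0.000j S between n4,n1
  Y(C2) = 0.000+0.005604j S between n1,n3
  Y(R7) = 0.8197+0.000j S between n2,n0
  Y(C3) = 0.000+0.5872j S between n1,n2
  Y(R8) = 0.1000+0.000j S between n3,n4
  Y(R9) = 0.003597+0.000j S between n4,n0
  I2: injects 0.116 A into n2 (from n0)
  Y(C4) = 0.000+0.01230j S between n3,n0
  I3: injects 0.011 A into n2 (from n4)
  I4: injects 0.0115 A into n3 (from n4)
Assemble and solve the 4×4 MNA system:
  V(n1)=0.06172+0.4220j  V(n2)=0.1416-0.05519j  V(n3)=-0.07776+0.4213j  V(n4)=-0.2521+0.4204j

0.1416-0.05519j V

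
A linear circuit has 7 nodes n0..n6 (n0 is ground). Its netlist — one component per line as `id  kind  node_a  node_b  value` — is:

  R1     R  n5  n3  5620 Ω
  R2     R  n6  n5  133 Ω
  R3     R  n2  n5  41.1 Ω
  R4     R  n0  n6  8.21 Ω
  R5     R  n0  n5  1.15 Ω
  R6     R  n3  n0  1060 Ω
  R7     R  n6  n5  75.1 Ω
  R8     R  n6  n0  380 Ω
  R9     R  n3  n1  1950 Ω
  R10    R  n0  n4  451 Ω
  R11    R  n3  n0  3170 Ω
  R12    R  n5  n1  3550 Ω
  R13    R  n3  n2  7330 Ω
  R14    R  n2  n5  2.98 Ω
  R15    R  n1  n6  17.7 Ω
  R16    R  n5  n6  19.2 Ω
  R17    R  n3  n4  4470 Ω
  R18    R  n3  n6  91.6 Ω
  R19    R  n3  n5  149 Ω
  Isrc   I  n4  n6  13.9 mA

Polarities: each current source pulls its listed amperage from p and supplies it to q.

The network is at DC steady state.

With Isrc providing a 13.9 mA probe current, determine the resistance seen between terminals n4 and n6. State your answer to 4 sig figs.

R_eq = 414.6 Ω

Apply KCL at each of the 6 non-ground nodes and solve the resulting linear system.
Node n1: branches {R9, R12, R15} → V_1 = 0.06582
Node n2: branches {R3, R13, R14} → V_2 = 0.004971
Node n3: branches {R1, R6, R9, R11, R13, R17, R18, R19} → V_3 = -0.02382
Node n4: branches {R10, R17, Isrc} → V_4 = -5.697
Node n5: branches {R1, R2, R3, R5, R7, R12, R14, R16, R19} → V_5 = 0.004982
Node n6: branches {R2, R4, R7, R8, R15, R16, R18, Isrc} → V_6 = 0.06693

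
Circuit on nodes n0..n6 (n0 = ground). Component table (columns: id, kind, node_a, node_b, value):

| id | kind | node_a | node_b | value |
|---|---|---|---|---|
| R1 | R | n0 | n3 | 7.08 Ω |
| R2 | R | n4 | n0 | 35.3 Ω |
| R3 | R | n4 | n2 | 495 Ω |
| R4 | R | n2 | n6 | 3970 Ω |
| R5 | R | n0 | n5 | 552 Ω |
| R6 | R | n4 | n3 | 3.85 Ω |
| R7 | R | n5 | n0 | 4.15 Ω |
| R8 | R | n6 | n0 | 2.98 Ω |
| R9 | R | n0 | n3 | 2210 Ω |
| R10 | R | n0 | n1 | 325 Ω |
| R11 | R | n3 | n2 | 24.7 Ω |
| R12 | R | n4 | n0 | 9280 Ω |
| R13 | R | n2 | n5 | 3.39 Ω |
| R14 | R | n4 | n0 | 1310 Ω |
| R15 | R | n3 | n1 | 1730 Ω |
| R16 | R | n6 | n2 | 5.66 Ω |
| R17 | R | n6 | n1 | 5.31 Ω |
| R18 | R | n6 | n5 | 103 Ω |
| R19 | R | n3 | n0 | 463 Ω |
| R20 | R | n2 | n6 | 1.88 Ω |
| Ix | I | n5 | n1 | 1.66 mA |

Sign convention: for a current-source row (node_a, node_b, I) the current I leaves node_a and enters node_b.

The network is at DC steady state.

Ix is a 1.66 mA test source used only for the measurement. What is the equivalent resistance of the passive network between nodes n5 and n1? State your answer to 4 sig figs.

Apply KCL at each of the 6 non-ground nodes and solve the resulting linear system.
Node n1: branches {R10, R15, R17, Ix} → V_1 = 0.01044
Node n2: branches {R3, R4, R11, R13, R16, R20} → V_2 = 0.0004699
Node n3: branches {R1, R6, R9, R11, R15, R19} → V_3 = 0.0001218
Node n4: branches {R2, R3, R6, R12, R14} → V_4 = 0.0001120
Node n5: branches {R5, R7, R13, R18, Ix} → V_5 = -0.002746
Node n6: branches {R4, R8, R16, R17, R18, R20} → V_6 = 0.001829

R_eq = 7.945 Ω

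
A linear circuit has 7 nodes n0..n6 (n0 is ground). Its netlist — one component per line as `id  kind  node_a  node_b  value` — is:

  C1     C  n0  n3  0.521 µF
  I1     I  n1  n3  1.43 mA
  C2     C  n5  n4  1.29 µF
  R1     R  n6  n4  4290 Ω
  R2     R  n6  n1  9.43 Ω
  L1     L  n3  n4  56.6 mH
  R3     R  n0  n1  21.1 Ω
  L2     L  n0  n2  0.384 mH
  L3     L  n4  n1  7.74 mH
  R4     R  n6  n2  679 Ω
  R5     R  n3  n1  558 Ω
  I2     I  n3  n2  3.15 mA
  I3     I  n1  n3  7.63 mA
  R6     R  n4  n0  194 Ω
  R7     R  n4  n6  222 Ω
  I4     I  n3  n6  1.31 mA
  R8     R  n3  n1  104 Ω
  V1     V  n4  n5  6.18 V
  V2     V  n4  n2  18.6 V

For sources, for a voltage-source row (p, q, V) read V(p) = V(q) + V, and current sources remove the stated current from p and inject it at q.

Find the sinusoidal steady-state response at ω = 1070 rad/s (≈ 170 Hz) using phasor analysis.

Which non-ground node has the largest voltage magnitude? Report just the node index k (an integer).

3

Apply KCL at each of the 6 non-ground nodes and solve the resulting linear system.
Node n1: branches {I1, R2, R3, L3, R5, I3, R8} → V_1 = 15.59-6.109j
Node n2: branches {L2, R4, I2, V2} → V_2 = -0.1149-0.3436j
Node n3: branches {C1, I1, L1, R5, I2, I3, I4, R8} → V_3 = 20.79-3.787j
Node n4: branches {C2, R1, L1, L3, R6, R7, V1, V2} → V_4 = 18.49-0.3436j
Node n5: branches {C2, V1} → V_5 = 12.31-0.3436j
Node n6: branches {R1, R2, R4, R7, I4} → V_6 = 15.52-5.790j
Source currents: i(V1)=0.000-0.008530j, i(V2)=-0.8623+0.2877j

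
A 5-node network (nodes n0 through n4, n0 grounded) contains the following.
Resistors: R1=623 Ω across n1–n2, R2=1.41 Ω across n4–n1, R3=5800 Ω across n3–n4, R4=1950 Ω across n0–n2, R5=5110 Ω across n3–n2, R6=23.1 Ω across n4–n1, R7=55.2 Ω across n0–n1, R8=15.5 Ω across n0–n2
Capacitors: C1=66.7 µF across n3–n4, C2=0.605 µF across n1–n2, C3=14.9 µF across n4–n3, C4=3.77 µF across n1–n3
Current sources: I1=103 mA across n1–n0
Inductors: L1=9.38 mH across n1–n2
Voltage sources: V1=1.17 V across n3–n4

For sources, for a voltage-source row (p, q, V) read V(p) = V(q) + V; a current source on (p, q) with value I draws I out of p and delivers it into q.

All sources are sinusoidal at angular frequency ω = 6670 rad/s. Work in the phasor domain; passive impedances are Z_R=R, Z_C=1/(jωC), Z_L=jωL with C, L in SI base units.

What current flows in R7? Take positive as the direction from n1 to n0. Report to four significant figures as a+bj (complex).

-0.06840-0.03438j A

MNA unknowns: 4 node voltages V₁..V_4 plus 1 source current (V1)
R1: Y=0.001605+0.000j on G[1,2]
R2: Y=0.7092+0.000j on G[4,1]
R3: Y=0.0001724+0.000j on G[3,4]
C1: Y=0.000+0.4449j on G[3,4]
C2: Y=0.000+0.004035j on G[1,2]
R4: Y=0.0005128+0.000j on G[0,2]
R5: Y=0.0001957+0.000j on G[3,2]
I1: z[1]−=0.103, z[0]+=0.103
R6: Y=0.04329+0.000j on G[4,1]
C3: Y=0.000+0.09938j on G[4,3]
R7: Y=0.01812+0.000j on G[0,1]
R8: Y=0.06452+0.000j on G[0,2]
C4: Y=0.000+0.02515j on G[1,3]
L1: Y=0.000-0.01598j on G[1,2]
V1: row V3−V4=1.17, i_V1 at 3,4
solve → V1=-3.776-1.898j, V2=-0.5321+0.5286j, V3=-2.606-1.936j, V4=-3.776-1.936j
aux → i_V1=-0.0007622-0.6657j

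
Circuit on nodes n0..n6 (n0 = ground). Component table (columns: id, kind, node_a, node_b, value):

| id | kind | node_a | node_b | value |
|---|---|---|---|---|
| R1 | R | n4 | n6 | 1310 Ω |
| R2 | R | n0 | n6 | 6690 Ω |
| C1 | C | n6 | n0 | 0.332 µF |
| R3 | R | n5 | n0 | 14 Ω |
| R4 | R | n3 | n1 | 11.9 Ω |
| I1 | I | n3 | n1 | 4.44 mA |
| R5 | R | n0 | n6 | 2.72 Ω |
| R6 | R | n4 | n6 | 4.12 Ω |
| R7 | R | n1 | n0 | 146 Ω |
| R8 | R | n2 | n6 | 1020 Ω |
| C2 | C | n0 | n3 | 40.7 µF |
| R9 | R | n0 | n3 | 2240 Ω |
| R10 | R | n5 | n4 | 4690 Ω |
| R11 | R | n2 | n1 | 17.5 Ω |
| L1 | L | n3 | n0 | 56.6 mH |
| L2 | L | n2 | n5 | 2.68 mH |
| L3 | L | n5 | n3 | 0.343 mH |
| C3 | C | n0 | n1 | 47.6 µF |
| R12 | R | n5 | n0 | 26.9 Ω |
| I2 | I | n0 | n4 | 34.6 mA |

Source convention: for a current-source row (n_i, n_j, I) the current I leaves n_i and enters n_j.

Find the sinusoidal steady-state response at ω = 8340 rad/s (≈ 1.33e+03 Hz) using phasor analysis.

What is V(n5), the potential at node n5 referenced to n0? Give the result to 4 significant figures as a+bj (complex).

MNA unknowns: 6 node voltages V₁..V_6
R1: Y=0.0007634+0.000j on G[4,6]
R2: Y=0.0001495+0.000j on G[0,6]
C1: Y=0.000+0.002769j on G[6,0]
R3: Y=0.07143+0.000j on G[5,0]
R4: Y=0.08403+0.000j on G[3,1]
I1: z[3]−=0.00444, z[1]+=0.00444
R5: Y=0.3676+0.000j on G[0,6]
R6: Y=0.2427+0.000j on G[4,6]
R7: Y=0.006849+0.000j on G[1,0]
R8: Y=0.0009804+0.000j on G[2,6]
C2: Y=0.000+0.3394j on G[0,3]
R9: Y=0.0004464+0.000j on G[0,3]
R10: Y=0.0002132+0.000j on G[5,4]
R11: Y=0.05714+0.000j on G[2,1]
L1: Y=0.000-0.002118j on G[3,0]
L2: Y=0.000-0.04474j on G[2,5]
L3: Y=0.000-0.3496j on G[5,3]
C3: Y=0.000+0.3970j on G[0,1]
R12: Y=0.03717+0.000j on G[5,0]
I2: z[0]−=0.0346, z[4]+=0.0346
solve → V1=0.005600-0.008744j, V2=0.01146+0.003681j, V3=-0.009460+0.008552j, V4=0.2356-0.0006792j, V5=-0.004500+0.009368j, V6=0.09371-0.0006880j

-0.004500+0.009368j V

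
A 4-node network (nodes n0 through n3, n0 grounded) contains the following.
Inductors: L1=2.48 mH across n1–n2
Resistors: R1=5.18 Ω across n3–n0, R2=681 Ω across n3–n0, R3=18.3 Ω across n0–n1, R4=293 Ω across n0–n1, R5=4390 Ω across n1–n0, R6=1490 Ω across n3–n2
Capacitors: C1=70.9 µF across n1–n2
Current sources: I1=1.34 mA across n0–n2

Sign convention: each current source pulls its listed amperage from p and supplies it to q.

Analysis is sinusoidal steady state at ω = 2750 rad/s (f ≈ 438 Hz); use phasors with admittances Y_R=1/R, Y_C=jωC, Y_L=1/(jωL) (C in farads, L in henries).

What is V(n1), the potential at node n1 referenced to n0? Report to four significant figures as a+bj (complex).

0.02273+0.0003108j V

Apply KCL at each of the 3 non-ground nodes and solve the resulting linear system.
Node n1: branches {L1, C1, R3, R4, R5} → V_1 = 0.02273+0.0003108j
Node n2: branches {L1, C1, R6, I1} → V_2 = 0.02310-0.02709j
Node n3: branches {R1, R2, R6} → V_3 = 7.943e-05-9.313e-05j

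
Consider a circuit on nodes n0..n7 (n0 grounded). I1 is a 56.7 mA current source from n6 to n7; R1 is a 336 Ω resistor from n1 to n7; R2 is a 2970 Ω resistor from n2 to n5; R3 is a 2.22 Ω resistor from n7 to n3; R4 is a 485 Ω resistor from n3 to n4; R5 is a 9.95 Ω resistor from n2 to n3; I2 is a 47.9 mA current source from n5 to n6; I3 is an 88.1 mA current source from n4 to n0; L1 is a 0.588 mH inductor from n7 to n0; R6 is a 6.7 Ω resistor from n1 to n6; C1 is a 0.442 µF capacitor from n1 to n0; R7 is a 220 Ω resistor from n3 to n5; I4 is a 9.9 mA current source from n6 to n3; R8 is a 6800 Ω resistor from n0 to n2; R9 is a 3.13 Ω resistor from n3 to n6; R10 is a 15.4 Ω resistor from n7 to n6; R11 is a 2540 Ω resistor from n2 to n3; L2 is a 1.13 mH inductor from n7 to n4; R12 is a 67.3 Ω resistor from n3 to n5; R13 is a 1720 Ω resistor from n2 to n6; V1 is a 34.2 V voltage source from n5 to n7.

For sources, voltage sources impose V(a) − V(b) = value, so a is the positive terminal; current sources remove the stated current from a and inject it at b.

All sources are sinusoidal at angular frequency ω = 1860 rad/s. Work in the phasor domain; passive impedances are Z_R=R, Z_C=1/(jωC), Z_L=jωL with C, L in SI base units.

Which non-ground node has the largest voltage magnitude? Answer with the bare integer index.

MNA unknowns: 7 node voltages V₁..V_7 plus 1 source current (V1)
I1: z[6]−=0.0567, z[7]+=0.0567
R1: Y=0.002976+0.000j on G[1,7]
R2: Y=0.0003367+0.000j on G[2,5]
R3: Y=0.4505+0.000j on G[7,3]
R4: Y=0.002062+0.000j on G[3,4]
R5: Y=0.1005+0.000j on G[2,3]
I2: z[5]−=0.0479, z[6]+=0.0479
I3: z[4]−=0.0881, z[0]+=0.0881
L1: Y=0.000-0.9143j on G[7,0]
R6: Y=0.1493+0.000j on G[1,6]
C1: Y=0.000+0.0008221j on G[1,0]
R7: Y=0.004545+0.000j on G[3,5]
I4: z[6]−=0.0099, z[3]+=0.0099
R8: Y=0.0001471+0.000j on G[0,2]
R9: Y=0.3195+0.000j on G[3,6]
R10: Y=0.06494+0.000j on G[7,6]
R11: Y=0.0003937+0.000j on G[2,3]
L2: Y=0.000-0.4758j on G[7,4]
R12: Y=0.01486+0.000j on G[3,5]
R13: Y=0.0005814+0.000j on G[2,6]
V1: row V5−V7=34.2, i_V1 at 5,7
solve → V1=0.9779-0.1055j, V2=1.373-0.09844j, V3=1.268-0.09857j, V4=9.309e-05-0.2763j, V5=34.20-0.09667j, V6=0.9980-0.1003j, V7=0.0008635-0.09667j
aux → i_V1=-0.6980-3.757e-05j

5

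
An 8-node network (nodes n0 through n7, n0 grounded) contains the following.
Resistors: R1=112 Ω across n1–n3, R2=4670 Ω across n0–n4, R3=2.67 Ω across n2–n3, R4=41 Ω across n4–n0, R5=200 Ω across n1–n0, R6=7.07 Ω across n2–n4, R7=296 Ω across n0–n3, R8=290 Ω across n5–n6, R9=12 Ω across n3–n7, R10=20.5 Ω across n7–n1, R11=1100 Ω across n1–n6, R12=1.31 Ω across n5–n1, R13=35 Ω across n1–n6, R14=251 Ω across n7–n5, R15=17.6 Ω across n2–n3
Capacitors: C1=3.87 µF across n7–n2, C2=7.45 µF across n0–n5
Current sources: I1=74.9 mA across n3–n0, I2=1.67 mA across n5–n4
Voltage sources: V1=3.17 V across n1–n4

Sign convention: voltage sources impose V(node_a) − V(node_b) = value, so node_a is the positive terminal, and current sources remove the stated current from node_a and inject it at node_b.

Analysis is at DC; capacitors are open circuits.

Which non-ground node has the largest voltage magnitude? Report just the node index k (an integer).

4

Element admittances at DC:
  Y(R1) = 0.008929 S between n1,n3
  Y(R2) = 0.0002141 S between n0,n4
  Y(R3) = 0.3745 S between n2,n3
  Y(C1) = 0.000 S between n7,n2
  Y(R4) = 0.02439 S between n4,n0
  Y(R5) = 0.005000 S between n1,n0
  Y(R6) = 0.1414 S between n2,n4
  Y(R7) = 0.003378 S between n0,n3
  Y(R8) = 0.003448 S between n5,n6
  Y(R9) = 0.08333 S between n3,n7
  Y(R10) = 0.04878 S between n7,n1
  Y(R11) = 0.0009091 S between n1,n6
  Y(R12) = 0.7634 S between n5,n1
  Y(R13) = 0.02857 S between n1,n6
  Y(R14) = 0.003984 S between n7,n5
  Y(C2) = 0.000 S between n0,n5
  I1: injects 0.0749 A into n0 (from n3)
  I2: injects 0.00167 A into n4 (from n5)
  Y(R15) = 0.05682 S between n2,n3
  V1: constraint V(n1)−V(n4) = 3.17
Assemble and solve the 8×8 MNA system:
  V(n1)=0.3743  V(n2)=-2.471  V(n3)=-2.364  V(n4)=-2.796  V(n5)=0.3635  V(n6)=0.3732  V(n7)=-1.303
  i(V1)=-0.1164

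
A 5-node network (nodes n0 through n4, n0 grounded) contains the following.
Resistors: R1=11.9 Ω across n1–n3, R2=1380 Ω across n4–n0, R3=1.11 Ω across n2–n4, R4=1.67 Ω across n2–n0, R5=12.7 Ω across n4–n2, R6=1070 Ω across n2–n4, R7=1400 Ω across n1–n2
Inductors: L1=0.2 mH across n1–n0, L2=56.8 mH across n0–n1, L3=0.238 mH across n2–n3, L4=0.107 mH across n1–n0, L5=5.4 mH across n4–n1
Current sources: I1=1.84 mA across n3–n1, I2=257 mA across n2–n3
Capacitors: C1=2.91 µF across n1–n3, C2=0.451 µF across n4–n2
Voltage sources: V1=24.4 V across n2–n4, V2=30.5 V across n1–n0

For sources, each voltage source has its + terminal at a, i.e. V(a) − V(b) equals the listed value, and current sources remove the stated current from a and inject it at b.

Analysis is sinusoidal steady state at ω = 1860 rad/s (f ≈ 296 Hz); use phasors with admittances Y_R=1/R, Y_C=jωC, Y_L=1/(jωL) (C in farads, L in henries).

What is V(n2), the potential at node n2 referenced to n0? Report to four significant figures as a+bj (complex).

MNA unknowns: 4 node voltages V₁..V_4 plus 2 source currents (V1, V2)
R1: Y=0.08403+0.000j on G[1,3]
L1: Y=0.000-2.688j on G[1,0]
I1: z[3]−=0.00184, z[1]+=0.00184
R2: Y=0.0007246+0.000j on G[4,0]
C1: Y=0.000+0.005413j on G[1,3]
C2: Y=0.000+0.0008389j on G[4,2]
R3: Y=0.9009+0.000j on G[2,4]
R4: Y=0.5988+0.000j on G[2,0]
L2: Y=0.000-0.009465j on G[0,1]
L3: Y=0.000-2.259j on G[2,3]
R5: Y=0.07874+0.000j on G[4,2]
L4: Y=0.000-5.025j on G[1,0]
R6: Y=0.0009346+0.000j on G[2,4]
R7: Y=0.0007143+0.000j on G[1,2]
I2: z[2]−=0.257, z[3]+=0.257
L5: Y=0.000-0.09956j on G[4,1]
V1: row V2−V4=24.4, i_V1 at 2,4
V2: row V1−V0=30.5, i_V2 at 1,0
solve → V1=30.50+0.000j, V2=4.837-7.210j, V3=4.546-6.146j, V4=-19.56-7.210j
aux → i_V1=-24.66+4.959j, i_V2=-2.882+239.9j

4.837-7.210j V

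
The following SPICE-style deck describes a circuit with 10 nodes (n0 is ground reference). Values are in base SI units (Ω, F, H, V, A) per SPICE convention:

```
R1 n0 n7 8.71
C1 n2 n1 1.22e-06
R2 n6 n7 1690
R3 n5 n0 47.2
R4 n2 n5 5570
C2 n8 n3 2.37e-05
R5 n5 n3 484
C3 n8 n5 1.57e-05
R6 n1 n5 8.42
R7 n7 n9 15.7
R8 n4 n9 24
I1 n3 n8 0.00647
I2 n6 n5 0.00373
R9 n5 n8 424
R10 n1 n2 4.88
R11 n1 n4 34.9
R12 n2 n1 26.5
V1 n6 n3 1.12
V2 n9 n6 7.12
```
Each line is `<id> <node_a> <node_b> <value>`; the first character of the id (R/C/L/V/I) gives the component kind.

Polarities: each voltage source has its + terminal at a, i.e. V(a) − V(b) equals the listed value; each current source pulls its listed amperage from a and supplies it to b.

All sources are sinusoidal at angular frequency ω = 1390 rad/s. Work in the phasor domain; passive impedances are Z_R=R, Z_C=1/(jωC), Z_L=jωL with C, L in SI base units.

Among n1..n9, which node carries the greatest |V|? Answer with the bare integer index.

MNA unknowns: 9 node voltages V₁..V_9 plus 2 source currents (V1, V2)
R1: Y=0.1148+0.000j on G[0,7]
C1: Y=0.000+0.001696j on G[2,1]
R2: Y=0.0005917+0.000j on G[6,7]
R3: Y=0.02119+0.000j on G[5,0]
R4: Y=0.0001795+0.000j on G[2,5]
C2: Y=0.000+0.03294j on G[8,3]
R5: Y=0.002066+0.000j on G[5,3]
C3: Y=0.000+0.02182j on G[8,5]
R6: Y=0.1188+0.000j on G[1,5]
R7: Y=0.06369+0.000j on G[7,9]
R8: Y=0.04167+0.000j on G[4,9]
I1: z[3]−=0.00647, z[8]+=0.00647
I2: z[6]−=0.00373, z[5]+=0.00373
R9: Y=0.002358+0.000j on G[5,8]
R10: Y=0.2049+0.000j on G[1,2]
R11: Y=0.02865+0.000j on G[1,4]
R12: Y=0.03774+0.000j on G[2,1]
V1: row V6−V3=1.12, i_V1 at 6,3
V2: row V9−V6=7.12, i_V2 at 9,6
solve → V1=-0.8727-1.452j, V2=-0.8728-1.452j, V3=-7.616+0.9205j, V4=0.01415-0.04617j, V5=-1.086-1.791j, V6=-6.496+0.9205j, V7=0.2005+0.3304j, V8=-5.072-0.4495j, V9=0.6240+0.9205j
aux → i_V1=-0.05215-0.07821j, i_V2=-0.05239-0.07786j

3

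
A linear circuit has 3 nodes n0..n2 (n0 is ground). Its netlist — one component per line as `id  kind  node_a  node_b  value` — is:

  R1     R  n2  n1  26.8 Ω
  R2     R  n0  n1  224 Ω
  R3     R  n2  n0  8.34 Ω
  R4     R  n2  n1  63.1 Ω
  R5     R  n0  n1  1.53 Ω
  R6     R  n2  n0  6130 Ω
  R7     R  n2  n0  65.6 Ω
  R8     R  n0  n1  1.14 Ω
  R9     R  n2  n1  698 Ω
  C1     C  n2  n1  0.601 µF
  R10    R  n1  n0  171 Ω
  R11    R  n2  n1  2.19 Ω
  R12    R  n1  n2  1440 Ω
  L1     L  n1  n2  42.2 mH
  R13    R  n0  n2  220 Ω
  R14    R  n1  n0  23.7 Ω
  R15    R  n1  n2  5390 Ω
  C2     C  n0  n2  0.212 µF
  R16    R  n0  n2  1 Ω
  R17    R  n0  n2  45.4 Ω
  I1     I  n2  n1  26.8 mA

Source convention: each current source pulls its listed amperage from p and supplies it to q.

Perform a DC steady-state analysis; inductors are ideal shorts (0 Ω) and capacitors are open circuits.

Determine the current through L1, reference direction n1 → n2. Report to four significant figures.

0.02680 A

Apply KCL at each of the 2 non-ground nodes and solve the resulting linear system.
Node n1: branches {R1, R2, R4, R5, R8, R9, C1, R10, R11, R12, L1, R14, R15, I1} → V_1 = 0.000
Node n2: branches {R1, R3, R4, R6, R7, R9, C1, R11, R12, L1, R13, R15, C2, R16, R17, I1} → V_2 = 0.000
Source currents: i(L1)=0.02680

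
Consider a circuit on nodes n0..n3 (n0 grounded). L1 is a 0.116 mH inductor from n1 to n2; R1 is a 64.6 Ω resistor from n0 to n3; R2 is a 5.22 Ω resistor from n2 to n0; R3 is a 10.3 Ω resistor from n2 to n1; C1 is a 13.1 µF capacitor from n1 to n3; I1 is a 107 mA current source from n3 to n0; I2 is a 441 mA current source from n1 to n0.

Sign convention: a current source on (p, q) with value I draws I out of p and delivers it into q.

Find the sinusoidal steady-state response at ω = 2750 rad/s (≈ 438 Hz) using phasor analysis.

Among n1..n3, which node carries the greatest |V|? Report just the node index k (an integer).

Apply KCL at each of the 3 non-ground nodes and solve the resulting linear system.
Node n1: branches {L1, R3, C1, I2} → V_1 = -2.602-0.2673j
Node n2: branches {L1, R2, R3} → V_2 = -2.604-0.1081j
Node n3: branches {R1, C1, I1} → V_3 = -3.177+1.338j

3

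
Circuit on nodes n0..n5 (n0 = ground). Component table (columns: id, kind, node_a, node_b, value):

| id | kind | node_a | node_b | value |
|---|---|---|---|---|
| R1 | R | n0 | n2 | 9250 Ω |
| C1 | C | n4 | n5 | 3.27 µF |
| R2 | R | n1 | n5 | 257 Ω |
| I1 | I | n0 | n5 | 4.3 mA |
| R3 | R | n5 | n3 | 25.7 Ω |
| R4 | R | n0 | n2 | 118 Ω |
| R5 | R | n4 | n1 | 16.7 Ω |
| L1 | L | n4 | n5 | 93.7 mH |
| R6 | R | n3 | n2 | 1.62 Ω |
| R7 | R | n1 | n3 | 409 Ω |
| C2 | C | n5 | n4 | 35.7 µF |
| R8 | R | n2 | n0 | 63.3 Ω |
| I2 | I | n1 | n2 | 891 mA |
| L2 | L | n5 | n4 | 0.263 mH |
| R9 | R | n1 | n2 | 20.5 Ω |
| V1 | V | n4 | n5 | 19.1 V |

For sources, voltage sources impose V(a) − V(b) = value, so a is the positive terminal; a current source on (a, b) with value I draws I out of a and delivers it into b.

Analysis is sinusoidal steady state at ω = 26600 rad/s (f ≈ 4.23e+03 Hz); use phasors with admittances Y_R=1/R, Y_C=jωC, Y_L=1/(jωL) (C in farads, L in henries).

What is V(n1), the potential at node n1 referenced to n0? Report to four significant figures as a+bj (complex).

MNA unknowns: 5 node voltages V₁..V_5 plus 1 source current (V1)
R1: Y=0.0001081+0.000j on G[0,2]
C1: Y=0.000+0.08698j on G[4,5]
R2: Y=0.003891+0.000j on G[1,5]
I1: z[0]−=0.0043, z[5]+=0.0043
R3: Y=0.03891+0.000j on G[5,3]
R4: Y=0.008475+0.000j on G[0,2]
R5: Y=0.05988+0.000j on G[4,1]
L1: Y=0.000-0.0004012j on G[4,5]
R6: Y=0.6173+0.000j on G[3,2]
R7: Y=0.002445+0.000j on G[1,3]
C2: Y=0.000+0.9496j on G[5,4]
R8: Y=0.01580+0.000j on G[2,0]
I2: z[1]−=0.891, z[2]+=0.891
L2: Y=0.000-0.1429j on G[5,4]
R9: Y=0.04878+0.000j on G[1,2]
V1: row V4−V5=19.1, i_V1 at 4,5
solve → V1=-6.187+0.000j, V2=0.1764+0.000j, V3=-0.7572+0.000j, V4=3.874+0.000j, V5=-15.23+0.000j
aux → i_V1=-0.6025-17.06j

-6.187+0.000j V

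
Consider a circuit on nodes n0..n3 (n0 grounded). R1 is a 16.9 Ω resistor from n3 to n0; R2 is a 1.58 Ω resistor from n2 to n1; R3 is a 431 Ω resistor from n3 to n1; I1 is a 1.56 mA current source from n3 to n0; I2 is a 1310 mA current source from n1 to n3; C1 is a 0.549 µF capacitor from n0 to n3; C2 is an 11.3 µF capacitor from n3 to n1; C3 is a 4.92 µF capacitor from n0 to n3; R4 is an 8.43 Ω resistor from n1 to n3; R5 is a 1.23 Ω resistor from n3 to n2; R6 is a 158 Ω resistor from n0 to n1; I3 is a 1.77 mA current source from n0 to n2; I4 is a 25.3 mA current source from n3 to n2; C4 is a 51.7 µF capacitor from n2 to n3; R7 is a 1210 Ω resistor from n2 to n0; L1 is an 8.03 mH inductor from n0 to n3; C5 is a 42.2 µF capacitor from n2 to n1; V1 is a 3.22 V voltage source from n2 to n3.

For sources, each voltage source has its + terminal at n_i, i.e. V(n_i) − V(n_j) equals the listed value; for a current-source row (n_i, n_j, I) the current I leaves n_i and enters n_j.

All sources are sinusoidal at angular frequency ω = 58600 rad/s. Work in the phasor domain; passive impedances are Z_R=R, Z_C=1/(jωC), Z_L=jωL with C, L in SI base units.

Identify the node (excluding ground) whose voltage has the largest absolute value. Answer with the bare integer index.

Apply KCL at each of the 3 non-ground nodes and solve the resulting linear system.
Node n1: branches {R2, R3, I2, C2, R4, R6, C5} → V_1 = 2.434+0.4150j
Node n2: branches {R2, R5, I3, I4, C4, R7, C5, V1} → V_2 = 3.202+0.05266j
Node n3: branches {R1, R3, I1, I2, C1, C2, C3, R4, R5, I4, C4, L1, V1} → V_3 = -0.01817+0.05266j
Source currents: i(V1)=-3.976-11.43j

2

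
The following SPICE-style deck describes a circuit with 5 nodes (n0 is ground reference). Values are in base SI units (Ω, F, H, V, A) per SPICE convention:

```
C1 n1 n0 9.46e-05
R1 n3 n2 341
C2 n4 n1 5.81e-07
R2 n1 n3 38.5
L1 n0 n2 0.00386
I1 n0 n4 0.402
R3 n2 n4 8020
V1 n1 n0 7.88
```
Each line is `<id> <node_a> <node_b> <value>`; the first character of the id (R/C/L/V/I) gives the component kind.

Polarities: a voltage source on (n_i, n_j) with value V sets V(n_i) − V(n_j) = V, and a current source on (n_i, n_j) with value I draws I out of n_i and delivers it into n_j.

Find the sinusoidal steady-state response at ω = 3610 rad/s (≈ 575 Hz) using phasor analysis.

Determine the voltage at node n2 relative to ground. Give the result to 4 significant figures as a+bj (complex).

0.3430+0.3096j V

Element admittances at ω=3610 rad/s:
  Y(C1) = 0.000+0.3415j S between n1,n0
  Y(R1) = 0.002933+0.000j S between n3,n2
  Y(C2) = 0.000+0.002097j S between n4,n1
  Y(R2) = 0.02597+0.000j S between n1,n3
  Y(L1) = 0.000-0.07176j S between n0,n2
  I1: injects 0.402 A into n4 (from n0)
  Y(R3) = 0.0001247+0.000j S between n2,n4
  V1: constraint V(n1)−V(n0) = 7.88
Assemble and solve the 5×5 MNA system:
  V(n1)=7.880+0.000j  V(n2)=0.3430+0.3096j  V(n3)=7.115+0.03140j  V(n4)=19.23-190.5j
  i(V1)=0.3798-2.666j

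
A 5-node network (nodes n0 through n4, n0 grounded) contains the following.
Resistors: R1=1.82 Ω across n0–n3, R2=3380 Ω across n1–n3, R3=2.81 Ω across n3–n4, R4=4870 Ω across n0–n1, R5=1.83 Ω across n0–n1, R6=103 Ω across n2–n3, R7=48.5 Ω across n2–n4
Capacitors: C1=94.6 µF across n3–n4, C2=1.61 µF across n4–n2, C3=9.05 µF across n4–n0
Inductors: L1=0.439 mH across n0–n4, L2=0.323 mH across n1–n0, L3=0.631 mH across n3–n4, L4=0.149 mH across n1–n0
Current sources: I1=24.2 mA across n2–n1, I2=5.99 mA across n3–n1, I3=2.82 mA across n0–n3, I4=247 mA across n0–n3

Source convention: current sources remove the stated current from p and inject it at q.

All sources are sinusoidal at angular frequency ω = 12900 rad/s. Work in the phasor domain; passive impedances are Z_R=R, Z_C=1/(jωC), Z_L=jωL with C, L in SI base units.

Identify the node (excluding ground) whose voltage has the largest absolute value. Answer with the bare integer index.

Element admittances at ω=12900 rad/s:
  Y(R1) = 0.5495+0.000j S between n0,n3
  Y(C1) = 0.000+1.220j S between n3,n4
  Y(L1) = 0.000-0.1766j S between n0,n4
  Y(C2) = 0.000+0.02077j S between n4,n2
  I1: injects 0.0242 A into n1 (from n2)
  Y(R2) = 0.0002959+0.000j S between n1,n3
  I2: injects 0.00599 A into n1 (from n3)
  Y(R3) = 0.3559+0.000j S between n3,n4
  Y(R4) = 0.0002053+0.000j S between n0,n1
  Y(L2) = 0.000-0.2400j S between n1,n0
  Y(L3) = 0.000-0.1229j S between n3,n4
  Y(R5) = 0.5464+0.000j S between n0,n1
  Y(R6) = 0.009709+0.000j S between n2,n3
  Y(C3) = 0.000+0.1167j S between n4,n0
  Y(R7) = 0.02062+0.000j S between n2,n4
  I3: injects 0.00282 A into n3 (from n0)
  Y(L4) = 0.000-0.5203j S between n1,n0
  I4: injects 0.247 A into n3 (from n0)
Assemble and solve the 4×4 MNA system:
  V(n1)=0.01889+0.02628j  V(n2)=-0.1465+0.4365j  V(n3)=0.3921+0.04384j  V(n4)=0.4026+0.06827j

2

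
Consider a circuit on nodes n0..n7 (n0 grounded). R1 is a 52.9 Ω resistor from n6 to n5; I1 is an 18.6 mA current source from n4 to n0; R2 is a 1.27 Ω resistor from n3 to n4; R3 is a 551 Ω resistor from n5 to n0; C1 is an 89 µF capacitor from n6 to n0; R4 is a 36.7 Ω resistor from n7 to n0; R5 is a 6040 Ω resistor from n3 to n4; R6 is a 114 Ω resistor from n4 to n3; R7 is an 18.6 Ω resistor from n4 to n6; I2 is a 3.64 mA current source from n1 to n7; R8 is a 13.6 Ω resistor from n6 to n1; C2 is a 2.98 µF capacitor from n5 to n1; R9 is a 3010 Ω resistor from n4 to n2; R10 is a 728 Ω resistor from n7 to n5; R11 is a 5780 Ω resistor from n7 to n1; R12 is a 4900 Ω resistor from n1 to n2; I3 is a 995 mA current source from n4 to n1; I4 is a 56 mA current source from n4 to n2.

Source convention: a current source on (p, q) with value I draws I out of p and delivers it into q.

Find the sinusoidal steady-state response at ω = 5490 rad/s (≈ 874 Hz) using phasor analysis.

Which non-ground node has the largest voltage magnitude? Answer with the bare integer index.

Element admittances at ω=5490 rad/s:
  Y(R1) = 0.01890+0.000j S between n6,n5
  I1: injects 0.0186 A into n0 (from n4)
  Y(R2) = 0.7874+0.000j S between n3,n4
  Y(R3) = 0.001815+0.000j S between n5,n0
  Y(C1) = 0.000+0.4886j S between n6,n0
  Y(R4) = 0.02725+0.000j S between n7,n0
  Y(R5) = 0.0001656+0.000j S between n3,n4
  Y(R6) = 0.008772+0.000j S between n4,n3
  Y(R7) = 0.05376+0.000j S between n4,n6
  I2: injects 0.00364 A into n7 (from n1)
  Y(R8) = 0.07353+0.000j S between n6,n1
  Y(C2) = 0.000+0.01636j S between n5,n1
  Y(R9) = 0.0003322+0.000j S between n4,n2
  Y(R10) = 0.001374+0.000j S between n7,n5
  Y(R11) = 0.0001730+0.000j S between n7,n1
  Y(R12) = 0.0002041+0.000j S between n1,n2
  I3: injects 0.995 A into n1 (from n4)
  I4: injects 0.056 A into n2 (from n4)
Assemble and solve the 7×7 MNA system:
  V(n1)=12.14-1.489j  V(n2)=97.14-0.5184j  V(n3)=-19.21+0.07770j  V(n4)=-19.21+0.07770j  V(n5)=5.051+5.334j  V(n6)=-0.03350+0.08138j  V(n7)=0.4403+0.2455j

2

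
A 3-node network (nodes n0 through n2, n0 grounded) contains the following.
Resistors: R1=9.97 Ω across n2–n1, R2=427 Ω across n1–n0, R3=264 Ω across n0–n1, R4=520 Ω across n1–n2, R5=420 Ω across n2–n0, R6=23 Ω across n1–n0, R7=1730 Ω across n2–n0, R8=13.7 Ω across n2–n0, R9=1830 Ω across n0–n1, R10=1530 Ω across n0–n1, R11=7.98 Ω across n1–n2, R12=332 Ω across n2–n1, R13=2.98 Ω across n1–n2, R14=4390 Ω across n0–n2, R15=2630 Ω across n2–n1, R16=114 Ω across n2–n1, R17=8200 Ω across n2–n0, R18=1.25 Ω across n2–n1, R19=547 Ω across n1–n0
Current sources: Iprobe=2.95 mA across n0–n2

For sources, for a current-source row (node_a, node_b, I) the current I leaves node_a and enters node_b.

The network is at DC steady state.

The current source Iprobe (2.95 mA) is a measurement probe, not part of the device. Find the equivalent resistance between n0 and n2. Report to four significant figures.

R_eq = 7.874 Ω

Element admittances at DC:
  Y(R1) = 0.1003 S between n2,n1
  Y(R2) = 0.002342 S between n1,n0
  Y(R3) = 0.003788 S between n0,n1
  Y(R4) = 0.001923 S between n1,n2
  Y(R5) = 0.002381 S between n2,n0
  Y(R6) = 0.04348 S between n1,n0
  Y(R7) = 0.0005780 S between n2,n0
  Y(R8) = 0.07299 S between n2,n0
  Y(R9) = 0.0005464 S between n0,n1
  Y(R10) = 0.0006536 S between n0,n1
  Y(R11) = 0.1253 S between n1,n2
  Y(R12) = 0.003012 S between n2,n1
  Y(R13) = 0.3356 S between n1,n2
  Y(R14) = 0.0002278 S between n0,n2
  Y(R15) = 0.0003802 S between n2,n1
  Y(R16) = 0.008772 S between n2,n1
  Y(R17) = 0.0001220 S between n2,n0
  Y(R18) = 0.8000 S between n2,n1
  Y(R19) = 0.001828 S between n1,n0
  Iprobe: injects 0.00295 A into n2 (from n0)
Assemble and solve the 2×2 MNA system:
  V(n1)=0.02237  V(n2)=0.02323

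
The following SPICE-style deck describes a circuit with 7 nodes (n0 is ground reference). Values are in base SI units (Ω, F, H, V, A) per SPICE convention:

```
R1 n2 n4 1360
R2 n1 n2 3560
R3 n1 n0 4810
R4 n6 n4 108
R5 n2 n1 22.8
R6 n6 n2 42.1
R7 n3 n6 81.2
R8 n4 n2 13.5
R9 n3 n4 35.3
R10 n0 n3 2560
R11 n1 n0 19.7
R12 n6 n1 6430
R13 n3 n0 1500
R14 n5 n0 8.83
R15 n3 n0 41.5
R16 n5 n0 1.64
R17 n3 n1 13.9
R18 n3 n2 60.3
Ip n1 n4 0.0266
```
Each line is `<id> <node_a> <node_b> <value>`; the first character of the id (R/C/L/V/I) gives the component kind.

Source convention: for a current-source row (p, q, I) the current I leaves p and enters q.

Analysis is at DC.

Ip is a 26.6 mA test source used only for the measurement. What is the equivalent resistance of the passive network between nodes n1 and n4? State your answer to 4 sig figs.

R_eq = 18.58 Ω

MNA unknowns: 6 node voltages V₁..V_6
R1: Y=0.0007353 on G[2,4]
R2: Y=0.0002809 on G[1,2]
R3: Y=0.0002079 on G[1,0]
R4: Y=0.009259 on G[6,4]
R5: Y=0.04386 on G[2,1]
R6: Y=0.02375 on G[6,2]
R7: Y=0.01232 on G[3,6]
R8: Y=0.07407 on G[4,2]
R9: Y=0.02833 on G[3,4]
R10: Y=0.0003906 on G[0,3]
R11: Y=0.05076 on G[1,0]
R12: Y=0.0001555 on G[6,1]
R13: Y=0.0006667 on G[3,0]
R14: Y=0.1133 on G[5,0]
R15: Y=0.02410 on G[3,0]
R16: Y=0.6098 on G[5,0]
R17: Y=0.07194 on G[3,1]
R18: Y=0.01658 on G[3,2]
Ip: z[1]−=0.0266, z[4]+=0.0266
solve → V1=-0.05085, V2=0.2412, V3=0.1030, V4=0.4433, V5=0.000, V6=0.2439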